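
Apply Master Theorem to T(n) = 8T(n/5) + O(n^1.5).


a=8, b=5, c=1.5. log_5(8)=1.292 < c=1.5. Case 3: O(n^c) = O(n^1.500)
Complexity: O(n^1.500)


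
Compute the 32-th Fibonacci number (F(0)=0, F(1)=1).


F(n)=F(n-1)+F(n-2)
...F(30)=832040, F(31)=1346269, F(32)=2178309


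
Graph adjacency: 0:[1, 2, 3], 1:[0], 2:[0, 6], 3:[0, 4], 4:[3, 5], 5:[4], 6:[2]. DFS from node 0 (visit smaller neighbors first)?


DFS stack-based: start with [0]
Visit order: [0, 1, 2, 6, 3, 4, 5]


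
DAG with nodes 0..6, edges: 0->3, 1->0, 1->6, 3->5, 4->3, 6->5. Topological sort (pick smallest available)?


Kahn's algorithm, process smallest node first
Order: [1, 0, 2, 4, 3, 6, 5]


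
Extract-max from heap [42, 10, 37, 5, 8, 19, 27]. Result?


Max = 42
Replace root with last, heapify down
Resulting heap: [37, 10, 27, 5, 8, 19]


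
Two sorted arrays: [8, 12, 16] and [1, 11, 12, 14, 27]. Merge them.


Compare heads, take smaller each step.
Merged: [1, 8, 11, 12, 12, 14, 16, 27]


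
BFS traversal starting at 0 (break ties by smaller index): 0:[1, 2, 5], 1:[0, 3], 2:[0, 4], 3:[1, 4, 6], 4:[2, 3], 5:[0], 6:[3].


BFS queue: start with [0]
Visit order: [0, 1, 2, 5, 3, 4, 6]


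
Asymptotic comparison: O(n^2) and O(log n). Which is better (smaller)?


logarithmic grows slower than quadratic
O(log n) is asymptotically smaller; O(n^2) grows faster


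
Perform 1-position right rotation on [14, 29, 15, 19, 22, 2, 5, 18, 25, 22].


Right rotate by 1: [22, 14, 29, 15, 19, 22, 2, 5, 18, 25]


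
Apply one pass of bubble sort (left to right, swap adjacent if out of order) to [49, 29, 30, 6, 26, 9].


After one pass: [29, 30, 6, 26, 9, 49]


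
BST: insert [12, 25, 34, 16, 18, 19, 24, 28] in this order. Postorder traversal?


Root = 12; build tree by BST insertion.
Postorder traversal: [24, 19, 18, 16, 28, 34, 25, 12]


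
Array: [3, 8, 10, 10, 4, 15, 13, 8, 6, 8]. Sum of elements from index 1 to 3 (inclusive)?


Prefix sums: [0, 3, 11, 21, 31, 35, 50, 63, 71, 77, 85]
Sum[1..3] = prefix[4] - prefix[1] = 31 - 3 = 28


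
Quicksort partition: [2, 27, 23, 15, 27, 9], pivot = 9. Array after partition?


Elements <= 9 go left of pivot.
Result: [2, 9, 23, 15, 27, 27], pivot at index 1


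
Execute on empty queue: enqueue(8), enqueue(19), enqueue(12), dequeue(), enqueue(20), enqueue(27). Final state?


enqueue(8) -> [8]
enqueue(19) -> [8, 19]
enqueue(12) -> [8, 19, 12]
dequeue() returns 8 -> [19, 12]
enqueue(20) -> [19, 12, 20]
enqueue(27) -> [19, 12, 20, 27]
Final queue (front to back): [19, 12, 20, 27]


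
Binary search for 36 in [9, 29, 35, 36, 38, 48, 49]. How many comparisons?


Search for 36:
[0,6] mid=3 arr[3]=36
Total: 1 comparisons


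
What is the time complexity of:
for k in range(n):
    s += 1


Per nesting level: O(n) = O(n)
Complexity: O(n)


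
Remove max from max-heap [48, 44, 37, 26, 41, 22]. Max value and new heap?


Max = 48
Replace root with last, heapify down
Resulting heap: [44, 41, 37, 26, 22]


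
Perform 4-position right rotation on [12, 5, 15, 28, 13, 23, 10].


Right rotate by 4: [28, 13, 23, 10, 12, 5, 15]


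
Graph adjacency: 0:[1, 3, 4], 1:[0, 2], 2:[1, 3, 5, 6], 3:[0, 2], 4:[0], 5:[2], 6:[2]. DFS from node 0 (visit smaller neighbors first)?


DFS stack-based: start with [0]
Visit order: [0, 1, 2, 3, 5, 6, 4]


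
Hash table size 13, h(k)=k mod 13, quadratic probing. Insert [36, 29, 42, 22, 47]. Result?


Insertions: 36->slot 10; 29->slot 3; 42->slot 4; 22->slot 9; 47->slot 8
Table: [None, None, None, 29, 42, None, None, None, 47, 22, 36, None, None]


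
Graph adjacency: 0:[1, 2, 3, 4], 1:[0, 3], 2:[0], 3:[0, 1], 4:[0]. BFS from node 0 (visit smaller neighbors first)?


BFS queue: start with [0]
Visit order: [0, 1, 2, 3, 4]


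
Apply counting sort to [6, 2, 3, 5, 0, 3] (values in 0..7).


Count array: [1, 0, 1, 2, 0, 1, 1, 0]
Reconstruct: [0, 2, 3, 3, 5, 6]


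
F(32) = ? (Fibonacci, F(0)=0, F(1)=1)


F(n)=F(n-1)+F(n-2)
...F(30)=832040, F(31)=1346269, F(32)=2178309


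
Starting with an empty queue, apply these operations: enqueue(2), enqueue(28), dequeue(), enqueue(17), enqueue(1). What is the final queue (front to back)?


enqueue(2) -> [2]
enqueue(28) -> [2, 28]
dequeue() returns 2 -> [28]
enqueue(17) -> [28, 17]
enqueue(1) -> [28, 17, 1]
Final queue (front to back): [28, 17, 1]


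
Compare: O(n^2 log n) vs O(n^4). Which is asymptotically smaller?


n^2 log n grows slower than quartic
O(n^2 log n) is asymptotically smaller; O(n^4) grows faster


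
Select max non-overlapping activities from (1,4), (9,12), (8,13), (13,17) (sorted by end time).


Greedy: pick earliest-ending, then skip overlaps.
Selected (3 activities): [(1, 4), (9, 12), (13, 17)]


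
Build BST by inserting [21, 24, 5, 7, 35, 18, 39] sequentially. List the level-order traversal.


Root = 21; build tree by BST insertion.
Level-Order traversal: [21, 5, 24, 7, 35, 18, 39]


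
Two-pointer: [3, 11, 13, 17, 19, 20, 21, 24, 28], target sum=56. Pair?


Two pointers: lo=0, hi=8
No pair sums to 56


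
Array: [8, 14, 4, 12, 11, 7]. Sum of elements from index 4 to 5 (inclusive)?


Prefix sums: [0, 8, 22, 26, 38, 49, 56]
Sum[4..5] = prefix[6] - prefix[4] = 56 - 38 = 18


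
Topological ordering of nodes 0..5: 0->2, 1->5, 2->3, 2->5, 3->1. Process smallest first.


Kahn's algorithm, process smallest node first
Order: [0, 2, 3, 1, 4, 5]


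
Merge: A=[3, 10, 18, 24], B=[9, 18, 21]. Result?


Compare heads, take smaller each step.
Merged: [3, 9, 10, 18, 18, 21, 24]


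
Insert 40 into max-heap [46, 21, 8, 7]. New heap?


Append 40: [46, 21, 8, 7, 40]
Bubble up: swap idx 4(40) with idx 1(21)
Result: [46, 40, 8, 7, 21]


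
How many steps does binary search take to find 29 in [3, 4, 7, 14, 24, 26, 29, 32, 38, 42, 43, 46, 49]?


Search for 29:
[0,12] mid=6 arr[6]=29
Total: 1 comparisons


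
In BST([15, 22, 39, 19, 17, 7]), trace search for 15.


BST root = 15
Search for 15: compare at each node
Path: [15]


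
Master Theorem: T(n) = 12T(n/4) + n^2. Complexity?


a=12, b=4, c=2. log_4(12)=1.792 < c=2. Case 3: O(n^c) = O(n^2)
Complexity: O(n^2)


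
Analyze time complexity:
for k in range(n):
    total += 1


Per nesting level: O(n) = O(n)
Complexity: O(n)


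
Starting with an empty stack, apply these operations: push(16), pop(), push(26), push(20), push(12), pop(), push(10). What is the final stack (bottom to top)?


push(16) -> [16]
pop() returns 16 -> []
push(26) -> [26]
push(20) -> [26, 20]
push(12) -> [26, 20, 12]
pop() returns 12 -> [26, 20]
push(10) -> [26, 20, 10]
Final stack (bottom to top): [26, 20, 10]


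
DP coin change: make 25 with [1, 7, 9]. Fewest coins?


dp[0]=0; dp[i]=1+min(dp[i-c] for c in coins)
...dp[20]=4, dp[21]=3, dp[22]=4, dp[23]=3, dp[24]=4, dp[25]=3
Minimum coins for 25 = 3


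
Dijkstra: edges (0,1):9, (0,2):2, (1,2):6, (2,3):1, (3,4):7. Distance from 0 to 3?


Dijkstra from 0:
Distances: {0: 0, 1: 8, 2: 2, 3: 3, 4: 10}
Shortest distance to 3 = 3, path = [0, 2, 3]


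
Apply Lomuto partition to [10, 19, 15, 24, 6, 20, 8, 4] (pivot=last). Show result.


Elements <= 4 go left of pivot.
Result: [4, 19, 15, 24, 6, 20, 8, 10], pivot at index 0


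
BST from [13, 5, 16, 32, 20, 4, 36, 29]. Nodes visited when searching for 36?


BST root = 13
Search for 36: compare at each node
Path: [13, 16, 32, 36]


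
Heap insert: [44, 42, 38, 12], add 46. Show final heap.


Append 46: [44, 42, 38, 12, 46]
Bubble up: swap idx 4(46) with idx 1(42); swap idx 1(46) with idx 0(44)
Result: [46, 44, 38, 12, 42]


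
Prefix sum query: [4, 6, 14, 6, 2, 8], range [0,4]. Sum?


Prefix sums: [0, 4, 10, 24, 30, 32, 40]
Sum[0..4] = prefix[5] - prefix[0] = 32 - 0 = 32


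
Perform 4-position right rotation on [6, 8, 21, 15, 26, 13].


Right rotate by 4: [21, 15, 26, 13, 6, 8]


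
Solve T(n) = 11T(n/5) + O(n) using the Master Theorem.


a=11, b=5, c=1. log_5(11)=1.490 > c=1. Case 1: O(n^log_b(a)) = O(n^1.490)
Complexity: O(n^1.490)


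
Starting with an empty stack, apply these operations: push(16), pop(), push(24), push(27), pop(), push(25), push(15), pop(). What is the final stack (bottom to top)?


push(16) -> [16]
pop() returns 16 -> []
push(24) -> [24]
push(27) -> [24, 27]
pop() returns 27 -> [24]
push(25) -> [24, 25]
push(15) -> [24, 25, 15]
pop() returns 15 -> [24, 25]
Final stack (bottom to top): [24, 25]


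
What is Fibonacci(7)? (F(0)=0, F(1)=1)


F(n)=F(n-1)+F(n-2)
...F(5)=5, F(6)=8, F(7)=13


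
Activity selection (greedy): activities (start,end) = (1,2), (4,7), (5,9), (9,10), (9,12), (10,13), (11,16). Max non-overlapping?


Greedy: pick earliest-ending, then skip overlaps.
Selected (4 activities): [(1, 2), (4, 7), (9, 10), (10, 13)]


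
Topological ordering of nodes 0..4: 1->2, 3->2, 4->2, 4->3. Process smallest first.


Kahn's algorithm, process smallest node first
Order: [0, 1, 4, 3, 2]


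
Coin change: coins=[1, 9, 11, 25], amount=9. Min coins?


dp[0]=0; dp[i]=1+min(dp[i-c] for c in coins)
...dp[4]=4, dp[5]=5, dp[6]=6, dp[7]=7, dp[8]=8, dp[9]=1
Minimum coins for 9 = 1


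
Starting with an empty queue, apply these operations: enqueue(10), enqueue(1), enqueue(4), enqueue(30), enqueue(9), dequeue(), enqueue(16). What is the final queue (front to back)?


enqueue(10) -> [10]
enqueue(1) -> [10, 1]
enqueue(4) -> [10, 1, 4]
enqueue(30) -> [10, 1, 4, 30]
enqueue(9) -> [10, 1, 4, 30, 9]
dequeue() returns 10 -> [1, 4, 30, 9]
enqueue(16) -> [1, 4, 30, 9, 16]
Final queue (front to back): [1, 4, 30, 9, 16]


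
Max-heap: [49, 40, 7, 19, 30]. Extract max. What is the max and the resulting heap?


Max = 49
Replace root with last, heapify down
Resulting heap: [40, 30, 7, 19]


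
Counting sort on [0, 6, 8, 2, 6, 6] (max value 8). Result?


Count array: [1, 0, 1, 0, 0, 0, 3, 0, 1]
Reconstruct: [0, 2, 6, 6, 6, 8]


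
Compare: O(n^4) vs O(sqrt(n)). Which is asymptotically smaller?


sublinear grows slower than quartic
O(sqrt(n)) is asymptotically smaller; O(n^4) grows faster


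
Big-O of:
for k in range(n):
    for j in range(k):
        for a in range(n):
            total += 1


Per nesting level: O(n) * O(n) [triangular over k] * O(n) = O(n^3)
Complexity: O(n^3)


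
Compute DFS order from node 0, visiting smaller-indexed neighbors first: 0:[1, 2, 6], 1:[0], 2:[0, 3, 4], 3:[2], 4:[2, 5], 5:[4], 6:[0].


DFS stack-based: start with [0]
Visit order: [0, 1, 2, 3, 4, 5, 6]


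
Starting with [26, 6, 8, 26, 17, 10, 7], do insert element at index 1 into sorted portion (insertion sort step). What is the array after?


After one pass: [6, 26, 8, 26, 17, 10, 7]


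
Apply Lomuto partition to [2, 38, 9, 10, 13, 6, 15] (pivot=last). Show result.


Elements <= 15 go left of pivot.
Result: [2, 9, 10, 13, 6, 15, 38], pivot at index 5


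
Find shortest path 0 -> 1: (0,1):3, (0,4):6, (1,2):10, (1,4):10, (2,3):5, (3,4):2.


Dijkstra from 0:
Distances: {0: 0, 1: 3, 2: 13, 3: 8, 4: 6}
Shortest distance to 1 = 3, path = [0, 1]


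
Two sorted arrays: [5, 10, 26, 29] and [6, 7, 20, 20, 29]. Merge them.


Compare heads, take smaller each step.
Merged: [5, 6, 7, 10, 20, 20, 26, 29, 29]


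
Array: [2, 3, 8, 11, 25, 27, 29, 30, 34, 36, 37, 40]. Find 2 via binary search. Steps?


Search for 2:
[0,11] mid=5 arr[5]=27
[0,4] mid=2 arr[2]=8
[0,1] mid=0 arr[0]=2
Total: 3 comparisons


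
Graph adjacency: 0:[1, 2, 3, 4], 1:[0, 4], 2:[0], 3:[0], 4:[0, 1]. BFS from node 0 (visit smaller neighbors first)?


BFS queue: start with [0]
Visit order: [0, 1, 2, 3, 4]


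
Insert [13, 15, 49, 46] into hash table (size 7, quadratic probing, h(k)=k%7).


Insertions: 13->slot 6; 15->slot 1; 49->slot 0; 46->slot 4
Table: [49, 15, None, None, 46, None, 13]


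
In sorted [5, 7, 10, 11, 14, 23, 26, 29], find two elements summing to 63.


Two pointers: lo=0, hi=7
No pair sums to 63


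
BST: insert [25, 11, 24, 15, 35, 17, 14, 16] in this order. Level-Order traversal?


Root = 25; build tree by BST insertion.
Level-Order traversal: [25, 11, 35, 24, 15, 14, 17, 16]


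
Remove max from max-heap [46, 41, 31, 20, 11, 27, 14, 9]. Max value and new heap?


Max = 46
Replace root with last, heapify down
Resulting heap: [41, 20, 31, 9, 11, 27, 14]


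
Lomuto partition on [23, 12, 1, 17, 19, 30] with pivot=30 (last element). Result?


Elements <= 30 go left of pivot.
Result: [23, 12, 1, 17, 19, 30], pivot at index 5


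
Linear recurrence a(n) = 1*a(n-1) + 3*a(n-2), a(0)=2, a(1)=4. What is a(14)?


Build bottom-up:
...a(12)=40738, a(13)=93796, a(14)=1*93796+3*40738=216010


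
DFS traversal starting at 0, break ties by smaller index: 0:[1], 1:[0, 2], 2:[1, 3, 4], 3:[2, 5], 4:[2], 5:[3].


DFS stack-based: start with [0]
Visit order: [0, 1, 2, 3, 5, 4]


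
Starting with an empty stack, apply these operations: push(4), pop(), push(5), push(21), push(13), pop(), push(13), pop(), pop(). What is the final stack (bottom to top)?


push(4) -> [4]
pop() returns 4 -> []
push(5) -> [5]
push(21) -> [5, 21]
push(13) -> [5, 21, 13]
pop() returns 13 -> [5, 21]
push(13) -> [5, 21, 13]
pop() returns 13 -> [5, 21]
pop() returns 21 -> [5]
Final stack (bottom to top): [5]


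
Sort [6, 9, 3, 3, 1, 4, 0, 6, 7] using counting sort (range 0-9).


Count array: [1, 1, 0, 2, 1, 0, 2, 1, 0, 1]
Reconstruct: [0, 1, 3, 3, 4, 6, 6, 7, 9]


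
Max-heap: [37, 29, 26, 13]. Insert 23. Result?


Append 23: [37, 29, 26, 13, 23]
Bubble up: no swaps needed
Result: [37, 29, 26, 13, 23]


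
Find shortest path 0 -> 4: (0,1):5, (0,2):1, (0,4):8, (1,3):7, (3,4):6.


Dijkstra from 0:
Distances: {0: 0, 1: 5, 2: 1, 3: 12, 4: 8}
Shortest distance to 4 = 8, path = [0, 4]


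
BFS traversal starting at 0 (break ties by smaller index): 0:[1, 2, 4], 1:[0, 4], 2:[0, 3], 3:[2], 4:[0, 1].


BFS queue: start with [0]
Visit order: [0, 1, 2, 4, 3]


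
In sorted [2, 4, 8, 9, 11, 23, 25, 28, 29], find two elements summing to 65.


Two pointers: lo=0, hi=8
No pair sums to 65


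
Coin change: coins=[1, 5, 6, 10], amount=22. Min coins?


dp[0]=0; dp[i]=1+min(dp[i-c] for c in coins)
...dp[17]=3, dp[18]=3, dp[19]=4, dp[20]=2, dp[21]=3, dp[22]=3
Minimum coins for 22 = 3


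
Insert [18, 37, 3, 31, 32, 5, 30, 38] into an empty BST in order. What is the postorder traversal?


Root = 18; build tree by BST insertion.
Postorder traversal: [5, 3, 30, 32, 31, 38, 37, 18]


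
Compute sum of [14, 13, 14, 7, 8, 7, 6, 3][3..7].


Prefix sums: [0, 14, 27, 41, 48, 56, 63, 69, 72]
Sum[3..7] = prefix[8] - prefix[3] = 72 - 41 = 31


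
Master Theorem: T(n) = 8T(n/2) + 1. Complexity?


a=8, b=2, c=0. log_2(8)=3 > c=0. Case 1: O(n^log_b(a)) = O(n^3)
Complexity: O(n^3)


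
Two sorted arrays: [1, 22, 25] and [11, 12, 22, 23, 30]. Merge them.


Compare heads, take smaller each step.
Merged: [1, 11, 12, 22, 22, 23, 25, 30]


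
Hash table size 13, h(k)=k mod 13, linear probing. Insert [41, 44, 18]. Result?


Insertions: 41->slot 2; 44->slot 5; 18->slot 6
Table: [None, None, 41, None, None, 44, 18, None, None, None, None, None, None]


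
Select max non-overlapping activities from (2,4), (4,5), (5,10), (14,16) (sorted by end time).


Greedy: pick earliest-ending, then skip overlaps.
Selected (4 activities): [(2, 4), (4, 5), (5, 10), (14, 16)]


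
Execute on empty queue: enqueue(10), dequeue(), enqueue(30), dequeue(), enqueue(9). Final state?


enqueue(10) -> [10]
dequeue() returns 10 -> []
enqueue(30) -> [30]
dequeue() returns 30 -> []
enqueue(9) -> [9]
Final queue (front to back): [9]


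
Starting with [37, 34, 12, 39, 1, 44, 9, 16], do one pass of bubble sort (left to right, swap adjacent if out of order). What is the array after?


After one pass: [34, 12, 37, 1, 39, 9, 16, 44]


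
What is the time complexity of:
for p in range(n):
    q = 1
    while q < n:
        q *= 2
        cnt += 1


Per nesting level: O(n) * O(log n) = O(n log n)
Complexity: O(n log n)


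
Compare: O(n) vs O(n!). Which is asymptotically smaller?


linear grows slower than factorial
O(n) is asymptotically smaller; O(n!) grows faster


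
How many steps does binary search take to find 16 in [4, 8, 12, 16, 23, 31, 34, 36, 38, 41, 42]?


Search for 16:
[0,10] mid=5 arr[5]=31
[0,4] mid=2 arr[2]=12
[3,4] mid=3 arr[3]=16
Total: 3 comparisons


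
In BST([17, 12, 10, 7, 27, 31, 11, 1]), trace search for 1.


BST root = 17
Search for 1: compare at each node
Path: [17, 12, 10, 7, 1]


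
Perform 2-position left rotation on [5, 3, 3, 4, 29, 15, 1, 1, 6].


Left rotate by 2: [3, 4, 29, 15, 1, 1, 6, 5, 3]


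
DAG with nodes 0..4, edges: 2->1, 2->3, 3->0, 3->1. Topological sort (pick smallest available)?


Kahn's algorithm, process smallest node first
Order: [2, 3, 0, 1, 4]


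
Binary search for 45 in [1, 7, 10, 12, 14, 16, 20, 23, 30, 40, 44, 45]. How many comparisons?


Search for 45:
[0,11] mid=5 arr[5]=16
[6,11] mid=8 arr[8]=30
[9,11] mid=10 arr[10]=44
[11,11] mid=11 arr[11]=45
Total: 4 comparisons


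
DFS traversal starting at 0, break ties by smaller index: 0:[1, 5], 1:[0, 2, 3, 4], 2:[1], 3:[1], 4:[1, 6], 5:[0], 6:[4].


DFS stack-based: start with [0]
Visit order: [0, 1, 2, 3, 4, 6, 5]


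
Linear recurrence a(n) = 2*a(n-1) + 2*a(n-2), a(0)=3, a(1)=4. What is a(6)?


Build bottom-up:
...a(4)=100, a(5)=272, a(6)=2*272+2*100=744


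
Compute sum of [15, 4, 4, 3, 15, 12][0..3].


Prefix sums: [0, 15, 19, 23, 26, 41, 53]
Sum[0..3] = prefix[4] - prefix[0] = 26 - 0 = 26


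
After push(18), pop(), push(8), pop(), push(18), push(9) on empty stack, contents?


push(18) -> [18]
pop() returns 18 -> []
push(8) -> [8]
pop() returns 8 -> []
push(18) -> [18]
push(9) -> [18, 9]
Final stack (bottom to top): [18, 9]


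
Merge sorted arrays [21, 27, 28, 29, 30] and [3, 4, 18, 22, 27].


Compare heads, take smaller each step.
Merged: [3, 4, 18, 21, 22, 27, 27, 28, 29, 30]


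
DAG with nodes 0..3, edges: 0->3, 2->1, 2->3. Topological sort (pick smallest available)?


Kahn's algorithm, process smallest node first
Order: [0, 2, 1, 3]


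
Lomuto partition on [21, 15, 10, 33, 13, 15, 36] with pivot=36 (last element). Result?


Elements <= 36 go left of pivot.
Result: [21, 15, 10, 33, 13, 15, 36], pivot at index 6


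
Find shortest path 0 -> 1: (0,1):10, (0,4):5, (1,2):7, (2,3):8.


Dijkstra from 0:
Distances: {0: 0, 1: 10, 2: 17, 3: 25, 4: 5}
Shortest distance to 1 = 10, path = [0, 1]


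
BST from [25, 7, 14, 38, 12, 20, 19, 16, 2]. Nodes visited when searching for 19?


BST root = 25
Search for 19: compare at each node
Path: [25, 7, 14, 20, 19]


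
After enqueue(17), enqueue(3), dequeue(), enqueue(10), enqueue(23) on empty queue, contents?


enqueue(17) -> [17]
enqueue(3) -> [17, 3]
dequeue() returns 17 -> [3]
enqueue(10) -> [3, 10]
enqueue(23) -> [3, 10, 23]
Final queue (front to back): [3, 10, 23]


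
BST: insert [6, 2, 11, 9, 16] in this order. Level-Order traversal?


Root = 6; build tree by BST insertion.
Level-Order traversal: [6, 2, 11, 9, 16]


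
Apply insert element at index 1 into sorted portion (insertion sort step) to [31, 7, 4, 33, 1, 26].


After one pass: [7, 31, 4, 33, 1, 26]


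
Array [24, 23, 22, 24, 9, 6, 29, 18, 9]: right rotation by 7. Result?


Right rotate by 7: [22, 24, 9, 6, 29, 18, 9, 24, 23]


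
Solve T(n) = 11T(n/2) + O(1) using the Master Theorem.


a=11, b=2, c=0. log_2(11)=3.459 > c=0. Case 1: O(n^log_b(a)) = O(n^3.459)
Complexity: O(n^3.459)


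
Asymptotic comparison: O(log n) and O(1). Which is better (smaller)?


constant grows slower than logarithmic
O(1) is asymptotically smaller; O(log n) grows faster


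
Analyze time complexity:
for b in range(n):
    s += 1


Per nesting level: O(n) = O(n)
Complexity: O(n)


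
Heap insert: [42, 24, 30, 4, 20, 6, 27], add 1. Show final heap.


Append 1: [42, 24, 30, 4, 20, 6, 27, 1]
Bubble up: no swaps needed
Result: [42, 24, 30, 4, 20, 6, 27, 1]


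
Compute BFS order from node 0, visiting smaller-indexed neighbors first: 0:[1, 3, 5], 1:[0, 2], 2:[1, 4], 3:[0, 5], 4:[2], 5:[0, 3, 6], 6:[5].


BFS queue: start with [0]
Visit order: [0, 1, 3, 5, 2, 6, 4]


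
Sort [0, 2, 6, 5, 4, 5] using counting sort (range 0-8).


Count array: [1, 0, 1, 0, 1, 2, 1, 0, 0]
Reconstruct: [0, 2, 4, 5, 5, 6]


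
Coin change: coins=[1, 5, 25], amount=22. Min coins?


dp[0]=0; dp[i]=1+min(dp[i-c] for c in coins)
...dp[17]=5, dp[18]=6, dp[19]=7, dp[20]=4, dp[21]=5, dp[22]=6
Minimum coins for 22 = 6


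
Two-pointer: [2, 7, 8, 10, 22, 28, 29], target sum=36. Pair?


Two pointers: lo=0, hi=6
Found pair: (7, 29) summing to 36


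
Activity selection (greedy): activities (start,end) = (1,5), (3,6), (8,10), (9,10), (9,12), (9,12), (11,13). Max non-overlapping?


Greedy: pick earliest-ending, then skip overlaps.
Selected (3 activities): [(1, 5), (8, 10), (11, 13)]


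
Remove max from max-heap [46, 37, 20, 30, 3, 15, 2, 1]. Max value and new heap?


Max = 46
Replace root with last, heapify down
Resulting heap: [37, 30, 20, 1, 3, 15, 2]


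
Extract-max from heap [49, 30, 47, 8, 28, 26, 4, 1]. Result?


Max = 49
Replace root with last, heapify down
Resulting heap: [47, 30, 26, 8, 28, 1, 4]


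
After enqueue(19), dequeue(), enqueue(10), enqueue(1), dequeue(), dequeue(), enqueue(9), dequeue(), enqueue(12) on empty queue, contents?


enqueue(19) -> [19]
dequeue() returns 19 -> []
enqueue(10) -> [10]
enqueue(1) -> [10, 1]
dequeue() returns 10 -> [1]
dequeue() returns 1 -> []
enqueue(9) -> [9]
dequeue() returns 9 -> []
enqueue(12) -> [12]
Final queue (front to back): [12]


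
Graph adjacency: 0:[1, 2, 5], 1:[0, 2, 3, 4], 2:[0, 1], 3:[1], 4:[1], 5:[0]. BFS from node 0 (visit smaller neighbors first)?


BFS queue: start with [0]
Visit order: [0, 1, 2, 5, 3, 4]


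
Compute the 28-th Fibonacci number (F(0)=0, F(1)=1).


F(n)=F(n-1)+F(n-2)
...F(26)=121393, F(27)=196418, F(28)=317811


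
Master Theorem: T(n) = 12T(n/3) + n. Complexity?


a=12, b=3, c=1. log_3(12)=2.262 > c=1. Case 1: O(n^log_b(a)) = O(n^2.262)
Complexity: O(n^2.262)


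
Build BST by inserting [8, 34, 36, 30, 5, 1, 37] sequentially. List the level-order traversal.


Root = 8; build tree by BST insertion.
Level-Order traversal: [8, 5, 34, 1, 30, 36, 37]


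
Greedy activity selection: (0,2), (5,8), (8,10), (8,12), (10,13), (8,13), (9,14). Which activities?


Greedy: pick earliest-ending, then skip overlaps.
Selected (4 activities): [(0, 2), (5, 8), (8, 10), (10, 13)]


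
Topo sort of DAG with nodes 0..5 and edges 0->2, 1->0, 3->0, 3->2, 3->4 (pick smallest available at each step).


Kahn's algorithm, process smallest node first
Order: [1, 3, 0, 2, 4, 5]


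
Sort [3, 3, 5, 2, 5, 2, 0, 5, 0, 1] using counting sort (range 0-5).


Count array: [2, 1, 2, 2, 0, 3]
Reconstruct: [0, 0, 1, 2, 2, 3, 3, 5, 5, 5]


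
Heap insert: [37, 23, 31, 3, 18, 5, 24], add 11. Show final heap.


Append 11: [37, 23, 31, 3, 18, 5, 24, 11]
Bubble up: swap idx 7(11) with idx 3(3)
Result: [37, 23, 31, 11, 18, 5, 24, 3]


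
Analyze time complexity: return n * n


Analysis: constant-time operation, no loop
Complexity: O(1)


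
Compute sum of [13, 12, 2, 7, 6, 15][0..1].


Prefix sums: [0, 13, 25, 27, 34, 40, 55]
Sum[0..1] = prefix[2] - prefix[0] = 25 - 0 = 25


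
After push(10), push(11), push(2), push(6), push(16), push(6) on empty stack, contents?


push(10) -> [10]
push(11) -> [10, 11]
push(2) -> [10, 11, 2]
push(6) -> [10, 11, 2, 6]
push(16) -> [10, 11, 2, 6, 16]
push(6) -> [10, 11, 2, 6, 16, 6]
Final stack (bottom to top): [10, 11, 2, 6, 16, 6]


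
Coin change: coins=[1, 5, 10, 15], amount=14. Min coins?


dp[0]=0; dp[i]=1+min(dp[i-c] for c in coins)
...dp[9]=5, dp[10]=1, dp[11]=2, dp[12]=3, dp[13]=4, dp[14]=5
Minimum coins for 14 = 5


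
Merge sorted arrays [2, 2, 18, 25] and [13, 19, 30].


Compare heads, take smaller each step.
Merged: [2, 2, 13, 18, 19, 25, 30]


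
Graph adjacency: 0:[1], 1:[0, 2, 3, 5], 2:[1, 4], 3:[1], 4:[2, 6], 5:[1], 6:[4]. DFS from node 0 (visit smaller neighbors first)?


DFS stack-based: start with [0]
Visit order: [0, 1, 2, 4, 6, 3, 5]


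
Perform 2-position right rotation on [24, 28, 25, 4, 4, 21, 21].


Right rotate by 2: [21, 21, 24, 28, 25, 4, 4]


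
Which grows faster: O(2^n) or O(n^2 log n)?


n^2 log n grows slower than exponential
O(n^2 log n) is asymptotically smaller; O(2^n) grows faster


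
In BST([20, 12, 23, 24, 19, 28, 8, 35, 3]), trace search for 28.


BST root = 20
Search for 28: compare at each node
Path: [20, 23, 24, 28]


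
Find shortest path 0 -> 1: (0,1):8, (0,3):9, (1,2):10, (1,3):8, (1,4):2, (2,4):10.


Dijkstra from 0:
Distances: {0: 0, 1: 8, 2: 18, 3: 9, 4: 10}
Shortest distance to 1 = 8, path = [0, 1]


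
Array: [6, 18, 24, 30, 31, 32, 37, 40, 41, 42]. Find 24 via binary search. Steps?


Search for 24:
[0,9] mid=4 arr[4]=31
[0,3] mid=1 arr[1]=18
[2,3] mid=2 arr[2]=24
Total: 3 comparisons


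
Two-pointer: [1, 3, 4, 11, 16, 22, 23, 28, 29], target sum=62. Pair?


Two pointers: lo=0, hi=8
No pair sums to 62


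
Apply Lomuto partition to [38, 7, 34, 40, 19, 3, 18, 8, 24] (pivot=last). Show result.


Elements <= 24 go left of pivot.
Result: [7, 19, 3, 18, 8, 24, 40, 38, 34], pivot at index 5


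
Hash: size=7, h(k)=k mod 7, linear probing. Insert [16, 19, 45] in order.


Insertions: 16->slot 2; 19->slot 5; 45->slot 3
Table: [None, None, 16, 45, None, 19, None]


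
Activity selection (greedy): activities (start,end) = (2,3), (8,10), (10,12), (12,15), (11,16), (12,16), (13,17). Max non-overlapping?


Greedy: pick earliest-ending, then skip overlaps.
Selected (4 activities): [(2, 3), (8, 10), (10, 12), (12, 15)]


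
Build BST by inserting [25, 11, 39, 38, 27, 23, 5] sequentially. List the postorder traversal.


Root = 25; build tree by BST insertion.
Postorder traversal: [5, 23, 11, 27, 38, 39, 25]


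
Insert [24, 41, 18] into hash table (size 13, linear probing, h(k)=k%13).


Insertions: 24->slot 11; 41->slot 2; 18->slot 5
Table: [None, None, 41, None, None, 18, None, None, None, None, None, 24, None]


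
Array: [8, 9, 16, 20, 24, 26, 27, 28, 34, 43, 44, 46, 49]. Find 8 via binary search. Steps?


Search for 8:
[0,12] mid=6 arr[6]=27
[0,5] mid=2 arr[2]=16
[0,1] mid=0 arr[0]=8
Total: 3 comparisons


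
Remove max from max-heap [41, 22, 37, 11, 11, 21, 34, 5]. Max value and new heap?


Max = 41
Replace root with last, heapify down
Resulting heap: [37, 22, 34, 11, 11, 21, 5]


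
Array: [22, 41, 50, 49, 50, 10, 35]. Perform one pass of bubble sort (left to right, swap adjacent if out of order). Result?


After one pass: [22, 41, 49, 50, 10, 35, 50]


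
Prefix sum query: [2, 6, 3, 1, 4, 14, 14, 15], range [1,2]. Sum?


Prefix sums: [0, 2, 8, 11, 12, 16, 30, 44, 59]
Sum[1..2] = prefix[3] - prefix[1] = 11 - 2 = 9


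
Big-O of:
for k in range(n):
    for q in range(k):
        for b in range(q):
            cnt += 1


Per nesting level: O(n) * O(n) [triangular over k] * O(n) [triangular over q] = O(n^3)
Complexity: O(n^3)


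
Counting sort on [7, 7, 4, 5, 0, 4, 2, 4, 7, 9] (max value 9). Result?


Count array: [1, 0, 1, 0, 3, 1, 0, 3, 0, 1]
Reconstruct: [0, 2, 4, 4, 4, 5, 7, 7, 7, 9]


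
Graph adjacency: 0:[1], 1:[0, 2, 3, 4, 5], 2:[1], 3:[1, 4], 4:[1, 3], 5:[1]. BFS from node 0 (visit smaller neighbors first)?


BFS queue: start with [0]
Visit order: [0, 1, 2, 3, 4, 5]


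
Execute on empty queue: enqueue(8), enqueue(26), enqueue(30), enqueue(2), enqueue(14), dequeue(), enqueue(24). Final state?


enqueue(8) -> [8]
enqueue(26) -> [8, 26]
enqueue(30) -> [8, 26, 30]
enqueue(2) -> [8, 26, 30, 2]
enqueue(14) -> [8, 26, 30, 2, 14]
dequeue() returns 8 -> [26, 30, 2, 14]
enqueue(24) -> [26, 30, 2, 14, 24]
Final queue (front to back): [26, 30, 2, 14, 24]


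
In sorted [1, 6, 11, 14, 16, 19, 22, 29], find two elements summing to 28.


Two pointers: lo=0, hi=7
Found pair: (6, 22) summing to 28


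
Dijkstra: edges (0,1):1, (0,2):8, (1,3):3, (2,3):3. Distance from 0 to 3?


Dijkstra from 0:
Distances: {0: 0, 1: 1, 2: 7, 3: 4}
Shortest distance to 3 = 4, path = [0, 1, 3]


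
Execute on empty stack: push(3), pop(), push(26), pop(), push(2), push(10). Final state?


push(3) -> [3]
pop() returns 3 -> []
push(26) -> [26]
pop() returns 26 -> []
push(2) -> [2]
push(10) -> [2, 10]
Final stack (bottom to top): [2, 10]


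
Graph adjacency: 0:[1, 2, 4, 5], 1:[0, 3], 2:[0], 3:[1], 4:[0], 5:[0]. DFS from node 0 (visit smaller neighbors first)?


DFS stack-based: start with [0]
Visit order: [0, 1, 3, 2, 4, 5]


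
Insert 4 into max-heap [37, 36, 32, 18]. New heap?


Append 4: [37, 36, 32, 18, 4]
Bubble up: no swaps needed
Result: [37, 36, 32, 18, 4]


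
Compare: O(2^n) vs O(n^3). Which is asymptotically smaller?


cubic grows slower than exponential
O(n^3) is asymptotically smaller; O(2^n) grows faster


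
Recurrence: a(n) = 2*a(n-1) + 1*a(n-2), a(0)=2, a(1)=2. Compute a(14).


Build bottom-up:
...a(12)=39202, a(13)=94642, a(14)=2*94642+1*39202=228486


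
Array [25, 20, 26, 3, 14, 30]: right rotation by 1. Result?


Right rotate by 1: [30, 25, 20, 26, 3, 14]


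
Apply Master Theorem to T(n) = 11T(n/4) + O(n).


a=11, b=4, c=1. log_4(11)=1.730 > c=1. Case 1: O(n^log_b(a)) = O(n^1.730)
Complexity: O(n^1.730)


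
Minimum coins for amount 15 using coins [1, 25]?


dp[0]=0; dp[i]=1+min(dp[i-c] for c in coins)
...dp[10]=10, dp[11]=11, dp[12]=12, dp[13]=13, dp[14]=14, dp[15]=15
Minimum coins for 15 = 15


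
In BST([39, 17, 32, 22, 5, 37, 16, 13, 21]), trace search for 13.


BST root = 39
Search for 13: compare at each node
Path: [39, 17, 5, 16, 13]


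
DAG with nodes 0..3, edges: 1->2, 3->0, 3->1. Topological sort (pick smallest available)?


Kahn's algorithm, process smallest node first
Order: [3, 0, 1, 2]


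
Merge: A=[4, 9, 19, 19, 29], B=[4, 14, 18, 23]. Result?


Compare heads, take smaller each step.
Merged: [4, 4, 9, 14, 18, 19, 19, 23, 29]


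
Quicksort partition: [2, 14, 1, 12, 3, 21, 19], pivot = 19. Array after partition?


Elements <= 19 go left of pivot.
Result: [2, 14, 1, 12, 3, 19, 21], pivot at index 5


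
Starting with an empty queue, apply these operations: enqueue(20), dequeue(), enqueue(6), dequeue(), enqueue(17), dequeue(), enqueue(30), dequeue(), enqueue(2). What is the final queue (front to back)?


enqueue(20) -> [20]
dequeue() returns 20 -> []
enqueue(6) -> [6]
dequeue() returns 6 -> []
enqueue(17) -> [17]
dequeue() returns 17 -> []
enqueue(30) -> [30]
dequeue() returns 30 -> []
enqueue(2) -> [2]
Final queue (front to back): [2]


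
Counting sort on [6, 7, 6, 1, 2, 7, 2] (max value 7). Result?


Count array: [0, 1, 2, 0, 0, 0, 2, 2]
Reconstruct: [1, 2, 2, 6, 6, 7, 7]


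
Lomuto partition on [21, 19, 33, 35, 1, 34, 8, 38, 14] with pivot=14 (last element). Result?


Elements <= 14 go left of pivot.
Result: [1, 8, 14, 35, 21, 34, 19, 38, 33], pivot at index 2


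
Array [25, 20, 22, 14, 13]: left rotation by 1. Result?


Left rotate by 1: [20, 22, 14, 13, 25]


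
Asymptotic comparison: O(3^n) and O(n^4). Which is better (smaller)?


quartic grows slower than exponential (base 3)
O(n^4) is asymptotically smaller; O(3^n) grows faster


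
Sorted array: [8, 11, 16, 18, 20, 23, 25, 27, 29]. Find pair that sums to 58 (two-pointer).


Two pointers: lo=0, hi=8
No pair sums to 58


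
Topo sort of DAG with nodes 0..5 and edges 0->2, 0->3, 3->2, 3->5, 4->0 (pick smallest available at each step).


Kahn's algorithm, process smallest node first
Order: [1, 4, 0, 3, 2, 5]


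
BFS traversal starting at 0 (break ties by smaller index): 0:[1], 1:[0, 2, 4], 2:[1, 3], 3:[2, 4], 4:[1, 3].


BFS queue: start with [0]
Visit order: [0, 1, 2, 4, 3]


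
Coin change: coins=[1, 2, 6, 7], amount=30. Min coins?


dp[0]=0; dp[i]=1+min(dp[i-c] for c in coins)
...dp[25]=4, dp[26]=4, dp[27]=4, dp[28]=4, dp[29]=5, dp[30]=5
Minimum coins for 30 = 5


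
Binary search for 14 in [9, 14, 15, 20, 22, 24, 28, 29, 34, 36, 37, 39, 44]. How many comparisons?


Search for 14:
[0,12] mid=6 arr[6]=28
[0,5] mid=2 arr[2]=15
[0,1] mid=0 arr[0]=9
[1,1] mid=1 arr[1]=14
Total: 4 comparisons


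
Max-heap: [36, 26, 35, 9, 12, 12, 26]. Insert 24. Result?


Append 24: [36, 26, 35, 9, 12, 12, 26, 24]
Bubble up: swap idx 7(24) with idx 3(9)
Result: [36, 26, 35, 24, 12, 12, 26, 9]


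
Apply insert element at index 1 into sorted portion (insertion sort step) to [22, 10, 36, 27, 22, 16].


After one pass: [10, 22, 36, 27, 22, 16]


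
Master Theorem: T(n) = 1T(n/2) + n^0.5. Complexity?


a=1, b=2, c=0.5. log_2(1)=0 < c=0.5. Case 3: O(n^c) = O(sqrt(n))
Complexity: O(sqrt(n))


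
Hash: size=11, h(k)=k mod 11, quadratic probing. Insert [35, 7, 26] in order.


Insertions: 35->slot 2; 7->slot 7; 26->slot 4
Table: [None, None, 35, None, 26, None, None, 7, None, None, None]


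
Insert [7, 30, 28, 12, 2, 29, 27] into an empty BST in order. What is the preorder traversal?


Root = 7; build tree by BST insertion.
Preorder traversal: [7, 2, 30, 28, 12, 27, 29]


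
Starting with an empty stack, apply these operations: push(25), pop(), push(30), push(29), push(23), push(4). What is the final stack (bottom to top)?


push(25) -> [25]
pop() returns 25 -> []
push(30) -> [30]
push(29) -> [30, 29]
push(23) -> [30, 29, 23]
push(4) -> [30, 29, 23, 4]
Final stack (bottom to top): [30, 29, 23, 4]


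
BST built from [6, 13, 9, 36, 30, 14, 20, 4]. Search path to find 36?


BST root = 6
Search for 36: compare at each node
Path: [6, 13, 36]


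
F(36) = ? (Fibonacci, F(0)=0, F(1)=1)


F(n)=F(n-1)+F(n-2)
...F(34)=5702887, F(35)=9227465, F(36)=14930352


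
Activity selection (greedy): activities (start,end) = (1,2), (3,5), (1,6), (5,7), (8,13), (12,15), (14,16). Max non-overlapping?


Greedy: pick earliest-ending, then skip overlaps.
Selected (5 activities): [(1, 2), (3, 5), (5, 7), (8, 13), (14, 16)]


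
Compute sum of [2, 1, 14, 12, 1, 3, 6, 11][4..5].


Prefix sums: [0, 2, 3, 17, 29, 30, 33, 39, 50]
Sum[4..5] = prefix[6] - prefix[4] = 33 - 29 = 4


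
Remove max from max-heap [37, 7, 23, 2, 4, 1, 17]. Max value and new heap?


Max = 37
Replace root with last, heapify down
Resulting heap: [23, 7, 17, 2, 4, 1]


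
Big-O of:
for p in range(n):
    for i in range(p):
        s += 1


Per nesting level: O(n) * O(n) [triangular over p] = O(n^2)
Complexity: O(n^2)


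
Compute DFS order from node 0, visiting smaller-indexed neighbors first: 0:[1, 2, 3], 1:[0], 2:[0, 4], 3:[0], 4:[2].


DFS stack-based: start with [0]
Visit order: [0, 1, 2, 4, 3]


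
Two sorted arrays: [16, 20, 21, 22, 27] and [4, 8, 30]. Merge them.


Compare heads, take smaller each step.
Merged: [4, 8, 16, 20, 21, 22, 27, 30]


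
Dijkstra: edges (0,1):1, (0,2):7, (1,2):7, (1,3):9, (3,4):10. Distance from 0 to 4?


Dijkstra from 0:
Distances: {0: 0, 1: 1, 2: 7, 3: 10, 4: 20}
Shortest distance to 4 = 20, path = [0, 1, 3, 4]


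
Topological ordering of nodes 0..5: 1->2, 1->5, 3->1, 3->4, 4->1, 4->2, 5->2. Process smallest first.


Kahn's algorithm, process smallest node first
Order: [0, 3, 4, 1, 5, 2]


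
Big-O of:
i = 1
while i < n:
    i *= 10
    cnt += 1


Per nesting level: O(log n) = O(log n)
Complexity: O(log n)


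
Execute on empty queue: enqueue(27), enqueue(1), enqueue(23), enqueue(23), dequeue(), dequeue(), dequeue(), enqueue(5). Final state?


enqueue(27) -> [27]
enqueue(1) -> [27, 1]
enqueue(23) -> [27, 1, 23]
enqueue(23) -> [27, 1, 23, 23]
dequeue() returns 27 -> [1, 23, 23]
dequeue() returns 1 -> [23, 23]
dequeue() returns 23 -> [23]
enqueue(5) -> [23, 5]
Final queue (front to back): [23, 5]


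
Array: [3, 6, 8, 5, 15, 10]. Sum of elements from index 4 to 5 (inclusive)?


Prefix sums: [0, 3, 9, 17, 22, 37, 47]
Sum[4..5] = prefix[6] - prefix[4] = 47 - 22 = 25


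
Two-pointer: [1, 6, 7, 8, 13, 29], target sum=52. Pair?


Two pointers: lo=0, hi=5
No pair sums to 52


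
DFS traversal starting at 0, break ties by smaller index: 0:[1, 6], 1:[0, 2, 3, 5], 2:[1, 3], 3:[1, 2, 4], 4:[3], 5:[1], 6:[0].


DFS stack-based: start with [0]
Visit order: [0, 1, 2, 3, 4, 5, 6]


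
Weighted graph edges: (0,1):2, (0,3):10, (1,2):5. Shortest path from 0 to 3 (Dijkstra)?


Dijkstra from 0:
Distances: {0: 0, 1: 2, 2: 7, 3: 10}
Shortest distance to 3 = 10, path = [0, 3]


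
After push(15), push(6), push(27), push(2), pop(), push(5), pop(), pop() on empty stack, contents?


push(15) -> [15]
push(6) -> [15, 6]
push(27) -> [15, 6, 27]
push(2) -> [15, 6, 27, 2]
pop() returns 2 -> [15, 6, 27]
push(5) -> [15, 6, 27, 5]
pop() returns 5 -> [15, 6, 27]
pop() returns 27 -> [15, 6]
Final stack (bottom to top): [15, 6]


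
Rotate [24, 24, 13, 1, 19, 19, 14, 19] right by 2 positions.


Right rotate by 2: [14, 19, 24, 24, 13, 1, 19, 19]


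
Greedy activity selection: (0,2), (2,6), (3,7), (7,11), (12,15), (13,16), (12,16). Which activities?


Greedy: pick earliest-ending, then skip overlaps.
Selected (4 activities): [(0, 2), (2, 6), (7, 11), (12, 15)]


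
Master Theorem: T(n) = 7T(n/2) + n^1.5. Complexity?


a=7, b=2, c=1.5. log_2(7)=2.807 > c=1.5. Case 1: O(n^log_b(a)) = O(n^2.807)
Complexity: O(n^2.807)


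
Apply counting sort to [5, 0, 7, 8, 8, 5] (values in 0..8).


Count array: [1, 0, 0, 0, 0, 2, 0, 1, 2]
Reconstruct: [0, 5, 5, 7, 8, 8]


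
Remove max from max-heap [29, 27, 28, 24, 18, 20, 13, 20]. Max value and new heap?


Max = 29
Replace root with last, heapify down
Resulting heap: [28, 27, 20, 24, 18, 20, 13]


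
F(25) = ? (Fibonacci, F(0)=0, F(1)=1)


F(n)=F(n-1)+F(n-2)
...F(23)=28657, F(24)=46368, F(25)=75025


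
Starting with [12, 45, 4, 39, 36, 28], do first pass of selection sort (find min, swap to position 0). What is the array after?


After one pass: [4, 45, 12, 39, 36, 28]


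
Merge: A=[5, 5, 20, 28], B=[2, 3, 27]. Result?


Compare heads, take smaller each step.
Merged: [2, 3, 5, 5, 20, 27, 28]


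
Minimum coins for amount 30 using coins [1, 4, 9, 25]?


dp[0]=0; dp[i]=1+min(dp[i-c] for c in coins)
...dp[25]=1, dp[26]=2, dp[27]=3, dp[28]=4, dp[29]=2, dp[30]=3
Minimum coins for 30 = 3


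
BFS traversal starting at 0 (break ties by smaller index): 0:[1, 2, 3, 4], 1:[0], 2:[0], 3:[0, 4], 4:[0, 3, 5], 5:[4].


BFS queue: start with [0]
Visit order: [0, 1, 2, 3, 4, 5]


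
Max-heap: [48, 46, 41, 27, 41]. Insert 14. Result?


Append 14: [48, 46, 41, 27, 41, 14]
Bubble up: no swaps needed
Result: [48, 46, 41, 27, 41, 14]


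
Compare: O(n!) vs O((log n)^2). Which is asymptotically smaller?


polylogarithmic grows slower than factorial
O((log n)^2) is asymptotically smaller; O(n!) grows faster


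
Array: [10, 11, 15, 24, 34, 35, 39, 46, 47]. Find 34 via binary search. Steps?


Search for 34:
[0,8] mid=4 arr[4]=34
Total: 1 comparisons


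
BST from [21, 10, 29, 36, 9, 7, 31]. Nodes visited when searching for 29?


BST root = 21
Search for 29: compare at each node
Path: [21, 29]


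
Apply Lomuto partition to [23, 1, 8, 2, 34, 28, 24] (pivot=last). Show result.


Elements <= 24 go left of pivot.
Result: [23, 1, 8, 2, 24, 28, 34], pivot at index 4
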